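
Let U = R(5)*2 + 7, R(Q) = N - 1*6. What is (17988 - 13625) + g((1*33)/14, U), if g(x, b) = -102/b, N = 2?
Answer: 4465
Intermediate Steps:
R(Q) = -4 (R(Q) = 2 - 1*6 = 2 - 6 = -4)
U = -1 (U = -4*2 + 7 = -8 + 7 = -1)
(17988 - 13625) + g((1*33)/14, U) = (17988 - 13625) - 102/(-1) = 4363 - 102*(-1) = 4363 + 102 = 4465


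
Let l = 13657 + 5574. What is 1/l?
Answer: 1/19231 ≈ 5.1999e-5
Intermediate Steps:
l = 19231
1/l = 1/19231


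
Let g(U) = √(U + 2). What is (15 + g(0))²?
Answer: (15 + √2)² ≈ 269.43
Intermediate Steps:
g(U) = √(2 + U)
(15 + g(0))² = (15 + √(2 + 0))² = (15 + √2)²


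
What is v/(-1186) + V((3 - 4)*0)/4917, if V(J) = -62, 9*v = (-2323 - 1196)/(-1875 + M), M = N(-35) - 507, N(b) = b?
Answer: -179649391/14094885354 ≈ -0.012746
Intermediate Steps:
M = -542 (M = -35 - 507 = -542)
v = 391/2417 (v = ((-2323 - 1196)/(-1875 - 542))/9 = (-3519/(-2417))/9 = (-3519*(-1/2417))/9 = (1/9)*(3519/2417) = 391/2417 ≈ 0.16177)
v/(-1186) + V((3 - 4)*0)/4917 = (391/2417)/(-1186) - 62/4917 = (391/2417)*(-1/1186) - 62*1/4917 = -391/2866562 - 62/4917 = -179649391/14094885354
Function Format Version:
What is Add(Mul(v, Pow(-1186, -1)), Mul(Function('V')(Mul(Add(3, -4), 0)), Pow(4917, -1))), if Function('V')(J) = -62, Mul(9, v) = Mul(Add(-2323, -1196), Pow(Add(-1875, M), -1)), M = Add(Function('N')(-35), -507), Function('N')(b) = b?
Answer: Rational(-179649391, 14094885354) ≈ -0.012746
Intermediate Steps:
M = -542 (M = Add(-35, -507) = -542)
v = Rational(391, 2417) (v = Mul(Rational(1, 9), Mul(Add(-2323, -1196), Pow(Add(-1875, -542), -1))) = Mul(Rational(1, 9), Mul(-3519, Pow(-2417, -1))) = Mul(Rational(1, 9), Mul(-3519, Rational(-1, 2417))) = Mul(Rational(1, 9), Rational(3519, 2417)) = Rational(391, 2417) ≈ 0.16177)
Add(Mul(v, Pow(-1186, -1)), Mul(Function('V')(Mul(Add(3, -4), 0)), Pow(4917, -1))) = Add(Mul(Rational(391, 2417), Pow(-1186, -1)), Mul(-62, Pow(4917, -1))) = Add(Mul(Rational(391, 2417), Rational(-1, 1186)), Mul(-62, Rational(1, 4917))) = Add(Rational(-391, 2866562), Rational(-62, 4917)) = Rational(-179649391, 14094885354)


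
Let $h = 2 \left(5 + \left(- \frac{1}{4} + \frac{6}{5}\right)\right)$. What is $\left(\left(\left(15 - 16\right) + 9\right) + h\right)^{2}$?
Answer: $\frac{39601}{100} \approx 396.01$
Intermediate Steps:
$h = \frac{119}{10}$ ($h = 2 \left(5 + \left(\left(-1\right) \frac{1}{4} + 6 \cdot \frac{1}{5}\right)\right) = 2 \left(5 + \left(- \frac{1}{4} + \frac{6}{5}\right)\right) = 2 \left(5 + \frac{19}{20}\right) = 2 \cdot \frac{119}{20} = \frac{119}{10} \approx 11.9$)
$\left(\left(\left(15 - 16\right) + 9\right) + h\right)^{2} = \left(\left(\left(15 - 16\right) + 9\right) + \frac{119}{10}\right)^{2} = \left(\left(-1 + 9\right) + \frac{119}{10}\right)^{2} = \left(8 + \frac{119}{10}\right)^{2} = \left(\frac{199}{10}\right)^{2} = \frac{39601}{100}$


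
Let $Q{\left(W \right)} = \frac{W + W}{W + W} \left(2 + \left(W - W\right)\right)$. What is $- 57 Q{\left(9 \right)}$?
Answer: $-114$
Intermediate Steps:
$Q{\left(W \right)} = 2$ ($Q{\left(W \right)} = \frac{2 W}{2 W} \left(2 + 0\right) = 2 W \frac{1}{2 W} 2 = 1 \cdot 2 = 2$)
$- 57 Q{\left(9 \right)} = \left(-57\right) 2 = -114$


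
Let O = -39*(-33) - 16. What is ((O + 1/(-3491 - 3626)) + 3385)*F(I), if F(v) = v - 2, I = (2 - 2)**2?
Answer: -66273502/7117 ≈ -9312.0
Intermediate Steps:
O = 1271 (O = 1287 - 16 = 1271)
I = 0 (I = 0**2 = 0)
F(v) = -2 + v
((O + 1/(-3491 - 3626)) + 3385)*F(I) = ((1271 + 1/(-3491 - 3626)) + 3385)*(-2 + 0) = ((1271 + 1/(-7117)) + 3385)*(-2) = ((1271 - 1/7117) + 3385)*(-2) = (9045706/7117 + 3385)*(-2) = (33136751/7117)*(-2) = -66273502/7117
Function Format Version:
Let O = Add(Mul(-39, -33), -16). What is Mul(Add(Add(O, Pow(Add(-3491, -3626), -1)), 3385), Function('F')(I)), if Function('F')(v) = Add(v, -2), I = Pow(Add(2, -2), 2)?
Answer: Rational(-66273502, 7117) ≈ -9312.0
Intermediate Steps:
O = 1271 (O = Add(1287, -16) = 1271)
I = 0 (I = Pow(0, 2) = 0)
Function('F')(v) = Add(-2, v)
Mul(Add(Add(O, Pow(Add(-3491, -3626), -1)), 3385), Function('F')(I)) = Mul(Add(Add(1271, Pow(Add(-3491, -3626), -1)), 3385), Add(-2, 0)) = Mul(Add(Add(1271, Pow(-7117, -1)), 3385), -2) = Mul(Add(Add(1271, Rational(-1, 7117)), 3385), -2) = Mul(Add(Rational(9045706, 7117), 3385), -2) = Mul(Rational(33136751, 7117), -2) = Rational(-66273502, 7117)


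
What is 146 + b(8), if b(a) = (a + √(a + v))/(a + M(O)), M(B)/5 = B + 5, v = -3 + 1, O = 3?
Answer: 877/6 + √6/48 ≈ 146.22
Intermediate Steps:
v = -2
M(B) = 25 + 5*B (M(B) = 5*(B + 5) = 5*(5 + B) = 25 + 5*B)
b(a) = (a + √(-2 + a))/(40 + a) (b(a) = (a + √(a - 2))/(a + (25 + 5*3)) = (a + √(-2 + a))/(a + (25 + 15)) = (a + √(-2 + a))/(a + 40) = (a + √(-2 + a))/(40 + a))
146 + b(8) = 146 + (8 + √(-2 + 8))/(40 + 8) = 146 + (8 + √6)/48 = 146 + (⅙ + √6/48) = 877/6 + √6/48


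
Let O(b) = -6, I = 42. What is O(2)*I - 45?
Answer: -297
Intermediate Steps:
O(2)*I - 45 = -6*42 - 45 = -252 - 45 = -297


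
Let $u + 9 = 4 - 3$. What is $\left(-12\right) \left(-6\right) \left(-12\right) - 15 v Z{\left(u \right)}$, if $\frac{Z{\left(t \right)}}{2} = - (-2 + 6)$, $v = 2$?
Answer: $-624$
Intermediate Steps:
$u = -8$ ($u = -9 + \left(4 - 3\right) = -9 + 1 = -8$)
$Z{\left(t \right)} = -8$ ($Z{\left(t \right)} = 2 \left(- (-2 + 6)\right) = 2 \left(\left(-1\right) 4\right) = 2 \left(-4\right) = -8$)
$\left(-12\right) \left(-6\right) \left(-12\right) - 15 v Z{\left(u \right)} = \left(-12\right) \left(-6\right) \left(-12\right) - 15 \cdot 2 \left(-8\right) = 72 \left(-12\right) - 30 \left(-8\right) = -864 - -240 = -864 + 240 = -624$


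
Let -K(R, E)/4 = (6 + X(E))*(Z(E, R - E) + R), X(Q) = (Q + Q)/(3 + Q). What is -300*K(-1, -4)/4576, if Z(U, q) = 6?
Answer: 2625/143 ≈ 18.357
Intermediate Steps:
X(Q) = 2*Q/(3 + Q) (X(Q) = (2*Q)/(3 + Q) = 2*Q/(3 + Q))
K(R, E) = -4*(6 + R)*(6 + 2*E/(3 + E)) (K(R, E) = -4*(6 + 2*E/(3 + E))*(6 + R) = -4*(6 + R)*(6 + 2*E/(3 + E)))
-300*K(-1, -4)/4576 = -2400*(-54 - 24*(-4) - 9*(-1) - 4*(-4)*(-1))/(3 - 4)/4576 = -2400*(-54 + 96 + 9 - 16)/(-1)*(1/4576) = -2400*(-1)*35*(1/4576) = -300*(-280)*(1/4576) = 84000*(1/4576) = 2625/143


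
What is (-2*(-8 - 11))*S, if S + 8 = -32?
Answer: -1520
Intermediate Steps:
S = -40 (S = -8 - 32 = -40)
(-2*(-8 - 11))*S = -2*(-8 - 11)*(-40) = -2*(-19)*(-40) = 38*(-40) = -1520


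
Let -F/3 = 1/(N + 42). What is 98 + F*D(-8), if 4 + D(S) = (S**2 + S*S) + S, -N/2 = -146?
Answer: 16192/167 ≈ 96.958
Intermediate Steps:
N = 292 (N = -2*(-146) = 292)
D(S) = -4 + S + 2*S**2 (D(S) = -4 + ((S**2 + S*S) + S) = -4 + ((S**2 + S**2) + S) = -4 + (2*S**2 + S) = -4 + (S + 2*S**2) = -4 + S + 2*S**2)
F = -3/334 (F = -3/(292 + 42) = -3/334 ≈ -0.0089820)
98 + F*D(-8) = 98 - 3*(-4 - 8 + 2*(-8)**2)/334 = 98 - 3*(-4 - 8 + 2*64)/334 = 98 - 3*(-4 - 8 + 128)/334 = 98 - 3/334*116 = 98 - 174/167 = 16192/167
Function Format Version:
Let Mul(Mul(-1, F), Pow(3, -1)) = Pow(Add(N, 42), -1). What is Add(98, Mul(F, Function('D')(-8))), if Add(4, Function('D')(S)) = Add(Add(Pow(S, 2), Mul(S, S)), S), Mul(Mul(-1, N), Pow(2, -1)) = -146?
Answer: Rational(16192, 167) ≈ 96.958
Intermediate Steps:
N = 292 (N = Mul(-2, -146) = 292)
Function('D')(S) = Add(-4, S, Mul(2, Pow(S, 2))) (Function('D')(S) = Add(-4, Add(Add(Pow(S, 2), Mul(S, S)), S)) = Add(-4, Add(Add(Pow(S, 2), Pow(S, 2)), S)) = Add(-4, Add(Mul(2, Pow(S, 2)), S)) = Add(-4, Add(S, Mul(2, Pow(S, 2)))) = Add(-4, S, Mul(2, Pow(S, 2))))
F = Rational(-3, 334) (F = Mul(-3, Pow(Add(292, 42), -1)) = Mul(-3, Pow(334, -1)) = Mul(-3, Rational(1, 334)) = Rational(-3, 334) ≈ -0.0089820)
Add(98, Mul(F, Function('D')(-8))) = Add(98, Mul(Rational(-3, 334), Add(-4, -8, Mul(2, Pow(-8, 2))))) = Add(98, Mul(Rational(-3, 334), Add(-4, -8, Mul(2, 64)))) = Add(98, Mul(Rational(-3, 334), Add(-4, -8, 128))) = Add(98, Mul(Rational(-3, 334), 116)) = Add(98, Rational(-174, 167)) = Rational(16192, 167)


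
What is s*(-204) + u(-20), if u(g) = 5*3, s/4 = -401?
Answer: 327231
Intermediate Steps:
s = -1604 (s = 4*(-401) = -1604)
u(g) = 15
s*(-204) + u(-20) = -1604*(-204) + 15 = 327216 + 15 = 327231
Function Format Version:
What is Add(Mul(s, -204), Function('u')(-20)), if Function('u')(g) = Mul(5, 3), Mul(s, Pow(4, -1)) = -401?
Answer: 327231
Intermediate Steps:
s = -1604 (s = Mul(4, -401) = -1604)
Function('u')(g) = 15
Add(Mul(s, -204), Function('u')(-20)) = Add(Mul(-1604, -204), 15) = Add(327216, 15) = 327231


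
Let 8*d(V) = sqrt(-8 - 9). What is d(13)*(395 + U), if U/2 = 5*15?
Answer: 545*I*sqrt(17)/8 ≈ 280.89*I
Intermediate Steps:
d(V) = I*sqrt(17)/8 (d(V) = sqrt(-8 - 9)/8 = sqrt(-17)/8 = (I*sqrt(17))/8 = I*sqrt(17)/8)
U = 150 (U = 2*(5*15) = 2*75 = 150)
d(13)*(395 + U) = (I*sqrt(17)/8)*(395 + 150) = (I*sqrt(17)/8)*545 = 545*I*sqrt(17)/8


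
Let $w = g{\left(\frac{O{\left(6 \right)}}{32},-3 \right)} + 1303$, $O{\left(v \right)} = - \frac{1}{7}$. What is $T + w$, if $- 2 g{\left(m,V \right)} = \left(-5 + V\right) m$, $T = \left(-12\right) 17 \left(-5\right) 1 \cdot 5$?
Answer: $\frac{358567}{56} \approx 6403.0$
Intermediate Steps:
$O{\left(v \right)} = - \frac{1}{7}$ ($O{\left(v \right)} = \left(-1\right) \frac{1}{7} = - \frac{1}{7}$)
$T = 5100$ ($T = - 204 \left(\left(-5\right) 5\right) = \left(-204\right) \left(-25\right) = 5100$)
$g{\left(m,V \right)} = - \frac{m \left(-5 + V\right)}{2}$ ($g{\left(m,V \right)} = - \frac{\left(-5 + V\right) m}{2} = - \frac{m \left(-5 + V\right)}{2}$)
$w = \frac{72967}{56}$ ($w = \frac{- \frac{1}{7 \cdot 32} \left(5 - -3\right)}{2} + 1303 = \frac{\left(- \frac{1}{7}\right) \frac{1}{32} \left(5 + 3\right)}{2} + 1303 = \frac{1}{2} \left(- \frac{1}{224}\right) 8 + 1303 = - \frac{1}{56} + 1303 = \frac{72967}{56} \approx 1303.0$)
$T + w = 5100 + \frac{72967}{56} = \frac{358567}{56}$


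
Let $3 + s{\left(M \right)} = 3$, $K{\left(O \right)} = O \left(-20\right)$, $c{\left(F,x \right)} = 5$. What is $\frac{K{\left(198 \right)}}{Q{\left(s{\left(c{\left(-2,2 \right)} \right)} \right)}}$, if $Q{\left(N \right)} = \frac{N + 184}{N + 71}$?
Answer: $- \frac{35145}{23} \approx -1528.0$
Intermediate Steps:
$K{\left(O \right)} = - 20 O$
$s{\left(M \right)} = 0$ ($s{\left(M \right)} = -3 + 3 = 0$)
$Q{\left(N \right)} = \frac{184 + N}{71 + N}$
$\frac{K{\left(198 \right)}}{Q{\left(s{\left(c{\left(-2,2 \right)} \right)} \right)}} = \frac{\left(-20\right) 198}{\frac{1}{71 + 0} \left(184 + 0\right)} = - \frac{3960}{\frac{1}{71} \cdot 184} = - \frac{3960}{\frac{184}{71}} = \left(-3960\right) \frac{71}{184} = - \frac{35145}{23}$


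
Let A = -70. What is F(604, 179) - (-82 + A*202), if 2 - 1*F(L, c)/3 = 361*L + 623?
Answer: -641773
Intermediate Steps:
F(L, c) = -1863 - 1083*L (F(L, c) = 6 - 3*(361*L + 623) = 6 - 3*(623 + 361*L) = 6 + (-1869 - 1083*L) = -1863 - 1083*L)
F(604, 179) - (-82 + A*202) = (-1863 - 1083*604) - (-82 - 70*202) = (-1863 - 654132) - (-82 - 14140) = -655995 - 1*(-14222) = -655995 + 14222 = -641773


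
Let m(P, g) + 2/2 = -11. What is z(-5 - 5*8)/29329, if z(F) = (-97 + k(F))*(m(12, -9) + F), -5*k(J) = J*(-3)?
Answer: 7068/29329 ≈ 0.24099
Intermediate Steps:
m(P, g) = -12 (m(P, g) = -1 - 11 = -12)
k(J) = 3*J/5 (k(J) = -J*(-3)/5 = -(-3)*J/5 = 3*J/5)
z(F) = (-97 + 3*F/5)*(-12 + F)
z(-5 - 5*8)/29329 = (1164 - 521*(-5 - 5*8)/5 + 3*(-5 - 5*8)²/5)/29329 = (1164 - 521*(-5 - 40)/5 + 3*(-5 - 40)²/5)*(1/29329) = (1164 - 521/5*(-45) + (⅗)*(-45)²)*(1/29329) = (1164 + 4689 + (⅗)*2025)*(1/29329) = (1164 + 4689 + 1215)*(1/29329) = 7068*(1/29329) = 7068/29329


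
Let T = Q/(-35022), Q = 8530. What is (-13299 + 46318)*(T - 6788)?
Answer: -3924933298727/17511 ≈ -2.2414e+8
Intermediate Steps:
T = -4265/17511 (T = 8530/(-35022) = 8530*(-1/35022) = -4265/17511 ≈ -0.24356)
(-13299 + 46318)*(T - 6788) = (-13299 + 46318)*(-4265/17511 - 6788) = 33019*(-118868933/17511) = -3924933298727/17511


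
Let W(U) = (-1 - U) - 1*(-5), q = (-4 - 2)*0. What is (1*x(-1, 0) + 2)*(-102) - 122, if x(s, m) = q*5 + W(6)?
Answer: -122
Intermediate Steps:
q = 0 (q = -6*0 = 0)
W(U) = 4 - U (W(U) = (-1 - U) + 5 = 4 - U)
x(s, m) = -2 (x(s, m) = 0*5 + (4 - 1*6) = 0 + (4 - 6) = 0 - 2 = -2)
(1*x(-1, 0) + 2)*(-102) - 122 = (1*(-2) + 2)*(-102) - 122 = (-2 + 2)*(-102) - 122 = 0*(-102) - 122 = 0 - 122 = -122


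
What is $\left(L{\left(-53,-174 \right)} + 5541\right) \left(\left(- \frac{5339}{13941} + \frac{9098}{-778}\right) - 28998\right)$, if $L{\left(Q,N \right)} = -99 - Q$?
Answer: $- \frac{864490266254090}{5423049} \approx -1.5941 \cdot 10^{8}$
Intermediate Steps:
$\left(L{\left(-53,-174 \right)} + 5541\right) \left(\left(- \frac{5339}{13941} + \frac{9098}{-778}\right) - 28998\right) = \left(\left(-99 - -53\right) + 5541\right) \left(\left(- \frac{5339}{13941} + \frac{9098}{-778}\right) - 28998\right) = \left(\left(-99 + 53\right) + 5541\right) \left(\left(\left(-5339\right) \frac{1}{13941} + 9098 \left(- \frac{1}{778}\right)\right) - 28998\right) = \left(-46 + 5541\right) \left(\left(- \frac{5339}{13941} - \frac{4549}{389}\right) - 28998\right) = 5495 \left(- \frac{65494480}{5423049} - 28998\right) = 5495 \left(- \frac{157323069382}{5423049}\right) = - \frac{864490266254090}{5423049}$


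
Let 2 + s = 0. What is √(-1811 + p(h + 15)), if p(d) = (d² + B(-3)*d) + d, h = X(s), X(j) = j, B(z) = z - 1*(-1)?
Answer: I*√1655 ≈ 40.682*I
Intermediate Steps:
s = -2 (s = -2 + 0 = -2)
B(z) = 1 + z (B(z) = z + 1 = 1 + z)
h = -2
p(d) = d² - d (p(d) = (d² + (1 - 3)*d) + d = (d² - 2*d) + d = d² - d)
√(-1811 + p(h + 15)) = √(-1811 + (-2 + 15)*(-1 + (-2 + 15))) = √(-1811 + 13*(-1 + 13)) = √(-1811 + 13*12) = √(-1811 + 156) = √(-1655) = I*√1655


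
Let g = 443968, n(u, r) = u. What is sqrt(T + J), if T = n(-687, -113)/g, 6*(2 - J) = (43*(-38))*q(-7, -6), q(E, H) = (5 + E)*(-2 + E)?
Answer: sqrt(15103363936745)/55496 ≈ 70.029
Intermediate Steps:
q(E, H) = (-2 + E)*(5 + E)
J = 4904 (J = 2 - 43*(-38)*(-10 + (-7)**2 + 3*(-7))/6 = 2 - (-817)*(-10 + 49 - 21)/3 = 2 - (-817)*18/3 = 2 - 1/6*(-29412) = 2 + 4902 = 4904)
T = -687/443968 ≈ -0.0015474
sqrt(T + J) = sqrt(-687/443968 + 4904) = sqrt(2177218385/443968) = sqrt(15103363936745)/55496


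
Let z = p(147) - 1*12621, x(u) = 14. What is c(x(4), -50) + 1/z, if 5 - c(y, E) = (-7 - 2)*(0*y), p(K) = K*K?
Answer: 44941/8988 ≈ 5.0001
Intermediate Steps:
p(K) = K²
c(y, E) = 5 (c(y, E) = 5 - (-7 - 2)*0*y = 5 - (-9)*0 = 5 - 1*0 = 5 + 0 = 5)
z = 8988 (z = 147² - 1*12621 = 21609 - 12621 = 8988)
c(x(4), -50) + 1/z = 5 + 1/8988 = 44941/8988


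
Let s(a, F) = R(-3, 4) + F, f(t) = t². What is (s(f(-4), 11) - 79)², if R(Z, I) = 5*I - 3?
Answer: 2601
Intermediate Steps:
R(Z, I) = -3 + 5*I
s(a, F) = 17 + F (s(a, F) = (-3 + 5*4) + F = (-3 + 20) + F = 17 + F)
(s(f(-4), 11) - 79)² = ((17 + 11) - 79)² = (28 - 79)² = (-51)² = 2601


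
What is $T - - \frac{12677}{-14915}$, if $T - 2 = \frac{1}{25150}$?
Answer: $\frac{86282573}{75022450} \approx 1.1501$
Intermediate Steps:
$T = \frac{50301}{25150}$ ($T = 2 + \frac{1}{25150} = \frac{50301}{25150} \approx 2.0$)
$T - - \frac{12677}{-14915} = \frac{50301}{25150} - - \frac{12677}{-14915} = \frac{50301}{25150} - \left(-12677\right) \left(- \frac{1}{14915}\right) = \frac{50301}{25150} - \frac{12677}{14915} = \frac{86282573}{75022450}$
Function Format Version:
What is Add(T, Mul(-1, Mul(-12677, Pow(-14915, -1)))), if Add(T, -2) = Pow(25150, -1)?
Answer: Rational(86282573, 75022450) ≈ 1.1501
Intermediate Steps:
T = Rational(50301, 25150) (T = Add(2, Pow(25150, -1)) = Add(2, Rational(1, 25150)) = Rational(50301, 25150) ≈ 2.0000)
Add(T, Mul(-1, Mul(-12677, Pow(-14915, -1)))) = Add(Rational(50301, 25150), Mul(-1, Mul(-12677, Pow(-14915, -1)))) = Add(Rational(50301, 25150), Mul(-1, Mul(-12677, Rational(-1, 14915)))) = Add(Rational(50301, 25150), Mul(-1, Rational(12677, 14915))) = Add(Rational(50301, 25150), Rational(-12677, 14915)) = Rational(86282573, 75022450)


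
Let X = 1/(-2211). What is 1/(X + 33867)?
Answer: 2211/74879936 ≈ 2.9527e-5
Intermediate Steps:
X = -1/2211 ≈ -0.00045228
1/(X + 33867) = 1/(-1/2211 + 33867) = 1/(74879936/2211) = 2211/74879936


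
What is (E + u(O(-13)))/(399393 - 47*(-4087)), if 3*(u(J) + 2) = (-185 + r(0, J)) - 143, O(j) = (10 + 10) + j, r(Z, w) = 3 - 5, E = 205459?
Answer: 205347/591482 ≈ 0.34717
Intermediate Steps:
r(Z, w) = -2
O(j) = 20 + j
u(J) = -112 (u(J) = -2 + ((-185 - 2) - 143)/3 = -2 + (-187 - 143)/3 = -2 + (1/3)*(-330) = -2 - 110 = -112)
(E + u(O(-13)))/(399393 - 47*(-4087)) = (205459 - 112)/(399393 - 47*(-4087)) = 205347/(399393 + 192089) = 205347/591482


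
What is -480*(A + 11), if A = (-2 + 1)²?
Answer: -5760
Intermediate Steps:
A = 1 (A = (-1)² = 1)
-480*(A + 11) = -480*(1 + 11) = -480*12 = -5760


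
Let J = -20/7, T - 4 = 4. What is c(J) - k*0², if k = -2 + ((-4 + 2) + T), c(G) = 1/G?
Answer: -7/20 ≈ -0.35000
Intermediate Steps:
T = 8 (T = 4 + 4 = 8)
J = -20/7 (J = -20*⅐ = -20/7 ≈ -2.8571)
k = 4 (k = -2 + ((-4 + 2) + 8) = -2 + (-2 + 8) = -2 + 6 = 4)
c(J) - k*0² = 1/(-20/7) - 4*0² = -7/20 - 4*0 = -7/20 - 1*0 = -7/20 + 0 = -7/20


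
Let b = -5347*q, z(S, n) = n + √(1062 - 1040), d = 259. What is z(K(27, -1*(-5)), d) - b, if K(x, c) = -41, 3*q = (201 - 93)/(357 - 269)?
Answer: 53821/22 + √22 ≈ 2451.1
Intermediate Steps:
q = 9/22 (q = ((201 - 93)/(357 - 269))/3 = (108/88)/3 = (108*(1/88))/3 = (⅓)*(27/22) = 9/22 ≈ 0.40909)
z(S, n) = n + √22
b = -48123/22 (b = -5347*9/22 = -48123/22 ≈ -2187.4)
z(K(27, -1*(-5)), d) - b = (259 + √22) - 1*(-48123/22) = (259 + √22) + 48123/22 = 53821/22 + √22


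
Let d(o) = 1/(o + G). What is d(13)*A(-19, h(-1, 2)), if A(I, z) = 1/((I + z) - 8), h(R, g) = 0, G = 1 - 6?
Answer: -1/216 ≈ -0.0046296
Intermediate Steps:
G = -5
A(I, z) = 1/(-8 + I + z)
d(o) = 1/(-5 + o) (d(o) = 1/(o - 5) = 1/(-5 + o))
d(13)*A(-19, h(-1, 2)) = 1/((-5 + 13)*(-8 - 19 + 0)) = 1/(8*(-27)) = (⅛)*(-1/27) = -1/216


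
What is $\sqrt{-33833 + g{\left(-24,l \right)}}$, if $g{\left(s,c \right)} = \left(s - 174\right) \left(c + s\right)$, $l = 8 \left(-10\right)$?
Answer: $i \sqrt{13241} \approx 115.07 i$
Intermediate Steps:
$l = -80$
$g{\left(s,c \right)} = \left(-174 + s\right) \left(c + s\right)$
$\sqrt{-33833 + g{\left(-24,l \right)}} = \sqrt{-33833 - \left(-20016 - 576\right)} = \sqrt{-33833 + \left(576 + 13920 + 4176 + 1920\right)} = \sqrt{-33833 + 20592} = \sqrt{-13241} = i \sqrt{13241}$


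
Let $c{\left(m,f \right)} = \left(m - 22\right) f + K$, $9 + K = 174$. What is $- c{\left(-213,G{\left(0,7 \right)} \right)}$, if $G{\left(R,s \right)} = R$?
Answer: $-165$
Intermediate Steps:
$K = 165$ ($K = -9 + 174 = 165$)
$c{\left(m,f \right)} = 165 + f \left(-22 + m\right)$ ($c{\left(m,f \right)} = \left(m - 22\right) f + 165 = \left(-22 + m\right) f + 165 = f \left(-22 + m\right) + 165 = 165 + f \left(-22 + m\right)$)
$- c{\left(-213,G{\left(0,7 \right)} \right)} = - (165 - 0 + 0 \left(-213\right)) = - (165 + 0 + 0) = \left(-1\right) 165 = -165$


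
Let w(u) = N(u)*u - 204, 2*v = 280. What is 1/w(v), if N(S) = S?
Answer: 1/19396 ≈ 5.1557e-5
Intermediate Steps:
v = 140 (v = (½)*280 = 140)
w(u) = -204 + u² (w(u) = u*u - 204 = u² - 204 = -204 + u²)
1/w(v) = 1/(-204 + 140²) = 1/(-204 + 19600) = 1/19396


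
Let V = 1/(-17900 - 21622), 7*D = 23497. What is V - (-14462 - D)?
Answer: 704231225/39522 ≈ 17819.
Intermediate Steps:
D = 23497/7 (D = (⅐)*23497 = 23497/7 ≈ 3356.7)
V = -1/39522 (V = 1/(-39522) = -1/39522 ≈ -2.5302e-5)
V - (-14462 - D) = -1/39522 - (-14462 - 1*23497/7) = -1/39522 - (-14462 - 23497/7) = -1/39522 - 1*(-124731/7) = -1/39522 + 124731/7 = 704231225/39522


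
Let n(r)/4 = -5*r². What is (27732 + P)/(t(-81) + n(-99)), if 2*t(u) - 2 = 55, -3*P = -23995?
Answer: -214382/1175949 ≈ -0.18231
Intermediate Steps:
P = 23995/3 (P = -⅓*(-23995) = 23995/3 ≈ 7998.3)
t(u) = 57/2 (t(u) = 1 + (½)*55 = 1 + 55/2 = 57/2)
n(r) = -20*r² (n(r) = 4*(-5*r²) = -20*r²)
(27732 + P)/(t(-81) + n(-99)) = (27732 + 23995/3)/(57/2 - 20*(-99)²) = 107191/(3*(57/2 - 20*9801)) = 107191/(3*(57/2 - 196020)) = 107191/(3*(-391983/2)) = (107191/3)*(-2/391983) = -214382/1175949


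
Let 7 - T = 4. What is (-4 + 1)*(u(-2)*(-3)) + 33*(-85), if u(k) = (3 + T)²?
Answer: -2481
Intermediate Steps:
T = 3 (T = 7 - 1*4 = 7 - 4 = 3)
u(k) = 36 (u(k) = (3 + 3)² = 6² = 36)
(-4 + 1)*(u(-2)*(-3)) + 33*(-85) = (-4 + 1)*(36*(-3)) + 33*(-85) = -3*(-108) - 2805 = 324 - 2805 = -2481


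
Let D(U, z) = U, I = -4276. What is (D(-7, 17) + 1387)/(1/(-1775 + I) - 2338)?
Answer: -8350380/14147239 ≈ -0.59025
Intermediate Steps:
(D(-7, 17) + 1387)/(1/(-1775 + I) - 2338) = (-7 + 1387)/(1/(-1775 - 4276) - 2338) = 1380/(1/(-6051) - 2338) = 1380/(-1/6051 - 2338) = 1380/(-14147239/6051) = 1380*(-6051/14147239) = -8350380/14147239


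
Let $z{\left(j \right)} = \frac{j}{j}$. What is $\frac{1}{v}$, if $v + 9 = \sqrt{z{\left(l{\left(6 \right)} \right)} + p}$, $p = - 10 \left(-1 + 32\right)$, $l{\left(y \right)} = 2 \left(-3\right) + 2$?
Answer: $- \frac{3}{130} - \frac{i \sqrt{309}}{390} \approx -0.023077 - 0.045073 i$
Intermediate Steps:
$l{\left(y \right)} = -4$ ($l{\left(y \right)} = -6 + 2 = -4$)
$z{\left(j \right)} = 1$
$p = -310$ ($p = \left(-10\right) 31 = -310$)
$v = -9 + i \sqrt{309}$ ($v = -9 + \sqrt{1 - 310} = -9 + \sqrt{-309} = -9 + i \sqrt{309} \approx -9.0 + 17.578 i$)
$\frac{1}{v} = \frac{1}{-9 + i \sqrt{309}}$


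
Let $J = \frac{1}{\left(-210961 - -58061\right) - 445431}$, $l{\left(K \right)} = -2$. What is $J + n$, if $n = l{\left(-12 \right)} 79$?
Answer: $- \frac{94536299}{598331} \approx -158.0$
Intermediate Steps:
$J = - \frac{1}{598331}$ ($J = \frac{1}{\left(-210961 + 58061\right) - 445431} = \frac{1}{-152900 - 445431} = \frac{1}{-598331} = - \frac{1}{598331} \approx -1.6713 \cdot 10^{-6}$)
$n = -158$ ($n = \left(-2\right) 79 = -158$)
$J + n = - \frac{1}{598331} - 158 = - \frac{94536299}{598331}$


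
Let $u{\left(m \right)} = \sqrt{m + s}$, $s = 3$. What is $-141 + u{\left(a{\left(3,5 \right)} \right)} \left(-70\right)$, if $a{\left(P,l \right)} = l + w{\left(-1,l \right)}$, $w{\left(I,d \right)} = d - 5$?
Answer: $-141 - 140 \sqrt{2} \approx -338.99$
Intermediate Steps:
$w{\left(I,d \right)} = -5 + d$ ($w{\left(I,d \right)} = d - 5 = -5 + d$)
$a{\left(P,l \right)} = -5 + 2 l$ ($a{\left(P,l \right)} = l + \left(-5 + l\right) = -5 + 2 l$)
$u{\left(m \right)} = \sqrt{3 + m}$ ($u{\left(m \right)} = \sqrt{m + 3} = \sqrt{3 + m}$)
$-141 + u{\left(a{\left(3,5 \right)} \right)} \left(-70\right) = -141 + \sqrt{3 + \left(-5 + 2 \cdot 5\right)} \left(-70\right) = -141 + \sqrt{3 + \left(-5 + 10\right)} \left(-70\right) = -141 + \sqrt{3 + 5} \left(-70\right) = -141 + \sqrt{8} \left(-70\right) = -141 + 2 \sqrt{2} \left(-70\right) = -141 - 140 \sqrt{2}$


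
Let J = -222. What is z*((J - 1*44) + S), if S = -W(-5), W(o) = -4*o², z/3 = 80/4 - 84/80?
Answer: -94371/10 ≈ -9437.1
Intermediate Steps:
z = 1137/20 (z = 3*(80/4 - 84/80) = 3*(80*(¼) - 84*1/80) = 3*(20 - 21/20) = 3*(379/20) = 1137/20 ≈ 56.850)
S = 100 (S = -(-4)*(-5)² = -(-4)*25 = -1*(-100) = 100)
z*((J - 1*44) + S) = 1137*((-222 - 1*44) + 100)/20 = 1137*((-222 - 44) + 100)/20 = 1137*(-266 + 100)/20 = (1137/20)*(-166) = -94371/10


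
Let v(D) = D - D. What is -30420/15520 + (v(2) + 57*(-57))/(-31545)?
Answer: -5050969/2719880 ≈ -1.8571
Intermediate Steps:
v(D) = 0
-30420/15520 + (v(2) + 57*(-57))/(-31545) = -30420/15520 + (0 + 57*(-57))/(-31545) = -30420*1/15520 + (0 - 3249)*(-1/31545) = -1521/776 - 3249*(-1/31545) = -1521/776 + 361/3505 = -5050969/2719880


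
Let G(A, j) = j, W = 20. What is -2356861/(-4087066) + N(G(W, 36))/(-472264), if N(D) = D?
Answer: 69557091808/120635883589 ≈ 0.57659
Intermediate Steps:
-2356861/(-4087066) + N(G(W, 36))/(-472264) = -2356861/(-4087066) + 36/(-472264) = -2356861*(-1/4087066) + 36*(-1/472264) = 2356861/4087066 - 9/118066 = 69557091808/120635883589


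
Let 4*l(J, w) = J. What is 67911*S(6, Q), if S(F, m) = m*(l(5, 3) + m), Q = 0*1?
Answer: 0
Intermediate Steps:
Q = 0
l(J, w) = J/4
S(F, m) = m*(5/4 + m) (S(F, m) = m*((¼)*5 + m) = m*(5/4 + m))
67911*S(6, Q) = 67911*((¼)*0*(5 + 4*0)) = 67911*((¼)*0*(5 + 0)) = 67911*((¼)*0*5) = 67911*0 = 0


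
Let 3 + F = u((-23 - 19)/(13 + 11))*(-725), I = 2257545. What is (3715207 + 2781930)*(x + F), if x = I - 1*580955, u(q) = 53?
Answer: 10643362942194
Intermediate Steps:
x = 1676590 (x = 2257545 - 1*580955 = 2257545 - 580955 = 1676590)
F = -38428 (F = -3 + 53*(-725) = -3 - 38425 = -38428)
(3715207 + 2781930)*(x + F) = (3715207 + 2781930)*(1676590 - 38428) = 6497137*1638162 = 10643362942194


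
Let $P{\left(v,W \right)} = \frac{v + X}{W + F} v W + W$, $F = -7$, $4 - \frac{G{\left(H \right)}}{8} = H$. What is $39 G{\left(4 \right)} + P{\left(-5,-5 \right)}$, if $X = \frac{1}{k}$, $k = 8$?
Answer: $\frac{165}{32} \approx 5.1563$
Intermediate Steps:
$G{\left(H \right)} = 32 - 8 H$
$X = \frac{1}{8} \approx 0.125$
$P{\left(v,W \right)} = W + \frac{W v \left(\frac{1}{8} + v\right)}{-7 + W}$ ($P{\left(v,W \right)} = \frac{v + \frac{1}{8}}{W - 7} v W + W = \frac{\frac{1}{8} + v}{-7 + W} v W + W = \frac{v \left(\frac{1}{8} + v\right)}{-7 + W} W + W = \frac{W v \left(\frac{1}{8} + v\right)}{-7 + W} + W = W + \frac{W v \left(\frac{1}{8} + v\right)}{-7 + W}$)
$39 G{\left(4 \right)} + P{\left(-5,-5 \right)} = 39 \left(32 - 32\right) + \frac{1}{8} \left(-5\right) \frac{1}{-7 - 5} \left(-56 - 5 + 8 \left(-5\right) + 8 \left(-5\right)^{2}\right) = 39 \left(32 - 32\right) + \frac{1}{8} \left(-5\right) \frac{1}{-12} \left(-56 - 5 - 40 + 8 \cdot 25\right) = 39 \cdot 0 + \frac{1}{8} \left(-5\right) \left(- \frac{1}{12}\right) \left(-56 - 5 - 40 + 200\right) = 0 + \frac{1}{8} \left(-5\right) \left(- \frac{1}{12}\right) 99 = 0 + \frac{165}{32} = \frac{165}{32}$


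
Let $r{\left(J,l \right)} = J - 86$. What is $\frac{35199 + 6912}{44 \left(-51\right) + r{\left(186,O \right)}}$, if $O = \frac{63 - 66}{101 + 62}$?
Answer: $- \frac{42111}{2144} \approx -19.641$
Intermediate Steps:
$O = - \frac{3}{163} \approx -0.018405$
$r{\left(J,l \right)} = -86 + J$
$\frac{35199 + 6912}{44 \left(-51\right) + r{\left(186,O \right)}} = \frac{35199 + 6912}{44 \left(-51\right) + \left(-86 + 186\right)} = \frac{42111}{-2244 + 100} = \frac{42111}{-2144} = 42111 \left(- \frac{1}{2144}\right) = - \frac{42111}{2144}$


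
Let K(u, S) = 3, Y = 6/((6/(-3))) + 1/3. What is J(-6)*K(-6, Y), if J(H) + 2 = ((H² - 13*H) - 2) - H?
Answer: 348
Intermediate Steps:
Y = -8/3 (Y = 6/((6*(-⅓))) + 1*(⅓) = 6/(-2) + ⅓ = 6*(-½) + ⅓ = -3 + ⅓ = -8/3 ≈ -2.6667)
J(H) = -4 + H² - 14*H (J(H) = -2 + (((H² - 13*H) - 2) - H) = -2 + ((-2 + H² - 13*H) - H) = -2 + (-2 + H² - 14*H) = -4 + H² - 14*H)
J(-6)*K(-6, Y) = (-4 + (-6)² - 14*(-6))*3 = (-4 + 36 + 84)*3 = 116*3 = 348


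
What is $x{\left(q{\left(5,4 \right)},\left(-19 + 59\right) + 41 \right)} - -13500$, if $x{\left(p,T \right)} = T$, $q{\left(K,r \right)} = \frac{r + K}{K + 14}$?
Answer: $13581$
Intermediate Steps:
$q{\left(K,r \right)} = \frac{K + r}{14 + K}$
$x{\left(q{\left(5,4 \right)},\left(-19 + 59\right) + 41 \right)} - -13500 = \left(\left(-19 + 59\right) + 41\right) - -13500 = \left(40 + 41\right) + 13500 = 81 + 13500 = 13581$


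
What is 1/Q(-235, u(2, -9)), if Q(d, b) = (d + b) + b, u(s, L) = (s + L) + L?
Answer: -1/267 ≈ -0.0037453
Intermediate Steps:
u(s, L) = s + 2*L (u(s, L) = (L + s) + L = s + 2*L)
Q(d, b) = d + 2*b (Q(d, b) = (b + d) + b = d + 2*b)
1/Q(-235, u(2, -9)) = 1/(-235 + 2*(2 + 2*(-9))) = 1/(-235 + 2*(2 - 18)) = 1/(-235 + 2*(-16)) = 1/(-235 - 32) = 1/(-267) = -1/267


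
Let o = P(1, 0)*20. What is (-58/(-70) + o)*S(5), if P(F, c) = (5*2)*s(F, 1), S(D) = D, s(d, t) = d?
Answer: 7029/7 ≈ 1004.1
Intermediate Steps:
P(F, c) = 10*F (P(F, c) = (5*2)*F = 10*F)
o = 200 (o = (10*1)*20 = 10*20 = 200)
(-58/(-70) + o)*S(5) = (-58/(-70) + 200)*5 = (-58*(-1/70) + 200)*5 = (29/35 + 200)*5 = (7029/35)*5 = 7029/7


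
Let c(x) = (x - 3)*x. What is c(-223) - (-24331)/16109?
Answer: 811885713/16109 ≈ 50400.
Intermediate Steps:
c(x) = x*(-3 + x) (c(x) = (-3 + x)*x = x*(-3 + x))
c(-223) - (-24331)/16109 = -223*(-3 - 223) - (-24331)/16109 = -223*(-226) - (-24331)/16109 = 50398 - 1*(-24331/16109) = 50398 + 24331/16109 = 811885713/16109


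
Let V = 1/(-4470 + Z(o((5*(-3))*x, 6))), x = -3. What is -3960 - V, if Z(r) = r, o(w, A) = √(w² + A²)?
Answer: -26372065990/6659613 + √229/6659613 ≈ -3960.0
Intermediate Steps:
o(w, A) = √(A² + w²)
V = 1/(-4470 + 3*√229) (V = 1/(-4470 + √(6² + ((5*(-3))*(-3))²)) = 1/(-4470 + √(36 + (-15*(-3))²)) = 1/(-4470 + √(36 + 45²)) = 1/(-4470 + √(36 + 2025)) = 1/(-4470 + √2061) = 1/(-4470 + 3*√229) ≈ -0.00022601)
-3960 - V = -3960 - (-1490/6659613 - √229/6659613) = -3960 + (1490/6659613 + √229/6659613) = -26372065990/6659613 + √229/6659613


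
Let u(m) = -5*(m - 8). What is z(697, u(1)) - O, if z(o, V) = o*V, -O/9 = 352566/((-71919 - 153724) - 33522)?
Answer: 6319157081/259165 ≈ 24383.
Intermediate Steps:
u(m) = 40 - 5*m (u(m) = -5*(-8 + m) = 40 - 5*m)
O = 3173094/259165 (O = -3173094/((-71919 - 153724) - 33522) = -3173094/(-225643 - 33522) = -3173094/(-259165) = -3173094*(-1)/259165 = -9*(-352566/259165) = 3173094/259165 ≈ 12.244)
z(o, V) = V*o
z(697, u(1)) - O = (40 - 5*1)*697 - 1*3173094/259165 = (40 - 5)*697 - 3173094/259165 = 35*697 - 3173094/259165 = 24395 - 3173094/259165 = 6319157081/259165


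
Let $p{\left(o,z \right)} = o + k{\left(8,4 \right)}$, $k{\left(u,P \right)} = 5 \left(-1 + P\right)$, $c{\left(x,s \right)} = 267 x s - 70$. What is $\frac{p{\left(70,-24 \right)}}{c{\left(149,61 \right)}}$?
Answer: $\frac{85}{2426693} \approx 3.5027 \cdot 10^{-5}$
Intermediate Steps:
$c{\left(x,s \right)} = -70 + 267 s x$ ($c{\left(x,s \right)} = 267 s x - 70 = -70 + 267 s x$)
$k{\left(u,P \right)} = -5 + 5 P$
$p{\left(o,z \right)} = 15 + o$ ($p{\left(o,z \right)} = o + \left(-5 + 5 \cdot 4\right) = o + \left(-5 + 20\right) = o + 15 = 15 + o$)
$\frac{p{\left(70,-24 \right)}}{c{\left(149,61 \right)}} = \frac{15 + 70}{-70 + 267 \cdot 61 \cdot 149} = \frac{85}{-70 + 2426763} = \frac{85}{2426693}$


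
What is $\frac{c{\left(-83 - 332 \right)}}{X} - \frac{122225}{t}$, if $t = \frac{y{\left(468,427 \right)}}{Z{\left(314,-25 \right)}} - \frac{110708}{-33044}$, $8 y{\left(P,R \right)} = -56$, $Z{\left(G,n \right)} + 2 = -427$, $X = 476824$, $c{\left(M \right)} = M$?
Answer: $- \frac{938826622576625}{25859595992} \approx -36305.0$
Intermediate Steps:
$Z{\left(G,n \right)} = -429$ ($Z{\left(G,n \right)} = -2 - 427 = -429$)
$y{\left(P,R \right)} = -7$ ($y{\left(P,R \right)} = \frac{1}{8} \left(-56\right) = -7$)
$t = \frac{1084660}{322179}$ ($t = - \frac{7}{-429} - \frac{110708}{-33044} = \left(-7\right) \left(- \frac{1}{429}\right) - - \frac{27677}{8261} = \frac{7}{429} + \frac{27677}{8261} = \frac{1084660}{322179} \approx 3.3666$)
$\frac{c{\left(-83 - 332 \right)}}{X} - \frac{122225}{t} = \frac{-83 - 332}{476824} - \frac{122225}{\frac{1084660}{322179}} = \left(-415\right) \frac{1}{476824} - \frac{7875665655}{216932} = - \frac{415}{476824} - \frac{7875665655}{216932} = - \frac{938826622576625}{25859595992}$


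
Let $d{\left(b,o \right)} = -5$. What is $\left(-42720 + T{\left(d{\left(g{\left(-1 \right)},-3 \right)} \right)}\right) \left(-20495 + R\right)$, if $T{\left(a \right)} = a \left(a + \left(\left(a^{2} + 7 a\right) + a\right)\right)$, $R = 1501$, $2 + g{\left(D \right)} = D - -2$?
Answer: $809524280$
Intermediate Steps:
$g{\left(D \right)} = D$ ($g{\left(D \right)} = -2 + \left(D - -2\right) = -2 + \left(D + 2\right) = -2 + \left(2 + D\right) = D$)
$T{\left(a \right)} = a \left(a^{2} + 9 a\right)$ ($T{\left(a \right)} = a \left(a + \left(a^{2} + 8 a\right)\right) = a \left(a^{2} + 9 a\right)$)
$\left(-42720 + T{\left(d{\left(g{\left(-1 \right)},-3 \right)} \right)}\right) \left(-20495 + R\right) = \left(-42720 + \left(-5\right)^{2} \left(9 - 5\right)\right) \left(-20495 + 1501\right) = \left(-42720 + 25 \cdot 4\right) \left(-18994\right) = \left(-42720 + 100\right) \left(-18994\right) = \left(-42620\right) \left(-18994\right) = 809524280$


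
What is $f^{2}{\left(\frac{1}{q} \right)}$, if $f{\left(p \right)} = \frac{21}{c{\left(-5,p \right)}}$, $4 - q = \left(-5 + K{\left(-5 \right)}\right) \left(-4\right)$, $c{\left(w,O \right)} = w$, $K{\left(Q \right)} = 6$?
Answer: $\frac{441}{25} \approx 17.64$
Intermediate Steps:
$q = 8$ ($q = 4 - \left(-5 + 6\right) \left(-4\right) = 4 - 1 \left(-4\right) = 4 - -4 = 4 + 4 = 8$)
$f{\left(p \right)} = - \frac{21}{5}$ ($f{\left(p \right)} = \frac{21}{-5} = 21 \left(- \frac{1}{5}\right) = - \frac{21}{5}$)
$f^{2}{\left(\frac{1}{q} \right)} = \left(- \frac{21}{5}\right)^{2} = \frac{441}{25}$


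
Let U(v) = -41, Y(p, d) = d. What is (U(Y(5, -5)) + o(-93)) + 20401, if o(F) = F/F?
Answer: 20361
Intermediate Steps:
o(F) = 1
(U(Y(5, -5)) + o(-93)) + 20401 = (-41 + 1) + 20401 = -40 + 20401 = 20361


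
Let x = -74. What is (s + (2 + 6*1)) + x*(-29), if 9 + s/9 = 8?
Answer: 2145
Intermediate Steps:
s = -9 (s = -81 + 9*8 = -81 + 72 = -9)
(s + (2 + 6*1)) + x*(-29) = (-9 + (2 + 6*1)) - 74*(-29) = (-9 + (2 + 6)) + 2146 = (-9 + 8) + 2146 = -1 + 2146 = 2145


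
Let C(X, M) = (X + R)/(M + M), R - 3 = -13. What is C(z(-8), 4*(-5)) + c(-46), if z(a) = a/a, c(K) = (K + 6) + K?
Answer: -3431/40 ≈ -85.775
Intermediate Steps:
R = -10 (R = 3 - 13 = -10)
c(K) = 6 + 2*K (c(K) = (6 + K) + K = 6 + 2*K)
z(a) = 1
C(X, M) = (-10 + X)/(2*M) (C(X, M) = (X - 10)/(M + M) = (-10 + X)/((2*M)) = (-10 + X)*(1/(2*M)) = (-10 + X)/(2*M))
C(z(-8), 4*(-5)) + c(-46) = (-10 + 1)/(2*((4*(-5)))) + (6 + 2*(-46)) = (½)*(-9)/(-20) + (6 - 92) = (½)*(-1/20)*(-9) - 86 = 9/40 - 86 = -3431/40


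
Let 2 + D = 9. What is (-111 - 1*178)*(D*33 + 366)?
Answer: -172533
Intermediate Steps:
D = 7 (D = -2 + 9 = 7)
(-111 - 1*178)*(D*33 + 366) = (-111 - 1*178)*(7*33 + 366) = (-111 - 178)*(231 + 366) = -289*597 = -172533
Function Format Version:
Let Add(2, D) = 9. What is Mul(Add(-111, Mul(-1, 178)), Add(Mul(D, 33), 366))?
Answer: -172533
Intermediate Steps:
D = 7 (D = Add(-2, 9) = 7)
Mul(Add(-111, Mul(-1, 178)), Add(Mul(D, 33), 366)) = Mul(Add(-111, Mul(-1, 178)), Add(Mul(7, 33), 366)) = Mul(Add(-111, -178), Add(231, 366)) = Mul(-289, 597) = -172533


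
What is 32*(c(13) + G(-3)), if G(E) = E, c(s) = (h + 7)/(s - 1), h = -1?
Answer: -80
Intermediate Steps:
c(s) = 6/(-1 + s) (c(s) = (-1 + 7)/(s - 1) = 6/(-1 + s))
32*(c(13) + G(-3)) = 32*(6/(-1 + 13) - 3) = 32*(6/12 - 3) = 32*(6*(1/12) - 3) = 32*(1/2 - 3) = 32*(-5/2) = -80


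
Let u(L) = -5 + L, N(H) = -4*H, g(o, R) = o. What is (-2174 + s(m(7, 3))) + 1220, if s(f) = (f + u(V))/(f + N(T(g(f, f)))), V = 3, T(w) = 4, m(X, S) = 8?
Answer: -3819/4 ≈ -954.75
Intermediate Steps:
s(f) = (-2 + f)/(-16 + f) (s(f) = (f + (-5 + 3))/(f - 4*4) = (f - 2)/(f - 16) = (-2 + f)/(-16 + f))
(-2174 + s(m(7, 3))) + 1220 = (-2174 + (-2 + 8)/(-16 + 8)) + 1220 = (-2174 + 6/(-8)) + 1220 = (-2174 - ⅛*6) + 1220 = (-2174 - ¾) + 1220 = -8699/4 + 1220 = -3819/4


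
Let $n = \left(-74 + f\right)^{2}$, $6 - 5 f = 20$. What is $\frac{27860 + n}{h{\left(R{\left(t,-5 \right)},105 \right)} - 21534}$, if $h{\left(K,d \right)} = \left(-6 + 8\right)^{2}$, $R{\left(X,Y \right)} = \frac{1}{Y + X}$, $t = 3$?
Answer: $- \frac{421978}{269125} \approx -1.568$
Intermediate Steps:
$f = - \frac{14}{5}$ ($f = \frac{6}{5} - 4 = - \frac{14}{5} \approx -2.8$)
$R{\left(X,Y \right)} = \frac{1}{X + Y}$
$h{\left(K,d \right)} = 4$ ($h{\left(K,d \right)} = 2^{2} = 4$)
$n = \frac{147456}{25}$ ($n = \left(-74 - \frac{14}{5}\right)^{2} = \left(- \frac{384}{5}\right)^{2} = \frac{147456}{25} \approx 5898.2$)
$\frac{27860 + n}{h{\left(R{\left(t,-5 \right)},105 \right)} - 21534} = \frac{27860 + \frac{147456}{25}}{4 - 21534} = \frac{843956}{25 \left(-21530\right)} = \frac{843956}{25} \left(- \frac{1}{21530}\right) = - \frac{421978}{269125}$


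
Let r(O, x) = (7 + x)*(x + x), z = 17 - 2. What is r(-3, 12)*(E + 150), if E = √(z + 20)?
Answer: 68400 + 456*√35 ≈ 71098.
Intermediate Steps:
z = 15
E = √35 (E = √(15 + 20) = √35 ≈ 5.9161)
r(O, x) = 2*x*(7 + x) (r(O, x) = (7 + x)*(2*x) = 2*x*(7 + x))
r(-3, 12)*(E + 150) = (2*12*(7 + 12))*(√35 + 150) = (2*12*19)*(150 + √35) = 456*(150 + √35) = 68400 + 456*√35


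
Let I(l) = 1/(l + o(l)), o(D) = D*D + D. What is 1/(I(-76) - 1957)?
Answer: -5624/11006167 ≈ -0.00051099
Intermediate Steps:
o(D) = D + D² (o(D) = D² + D = D + D²)
I(l) = 1/(l + l*(1 + l))
1/(I(-76) - 1957) = 1/(1/((-76)*(2 - 76)) - 1957) = 1/(-1/76/(-74) - 1957) = 1/(-1/76*(-1/74) - 1957) = 1/(1/5624 - 1957) = 1/(-11006167/5624) = -5624/11006167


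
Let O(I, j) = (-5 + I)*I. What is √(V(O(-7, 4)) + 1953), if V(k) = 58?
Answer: √2011 ≈ 44.844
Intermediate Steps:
O(I, j) = I*(-5 + I)
√(V(O(-7, 4)) + 1953) = √(58 + 1953) = √2011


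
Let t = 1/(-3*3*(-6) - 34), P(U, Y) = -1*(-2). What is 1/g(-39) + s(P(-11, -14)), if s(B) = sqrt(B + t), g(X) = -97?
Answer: -1/97 + sqrt(205)/10 ≈ 1.4215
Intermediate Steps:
P(U, Y) = 2
t = 1/20 (t = 1/(-9*(-6) - 34) = 1/(54 - 34) = 1/20 ≈ 0.050000)
s(B) = sqrt(1/20 + B) (s(B) = sqrt(B + 1/20) = sqrt(1/20 + B))
1/g(-39) + s(P(-11, -14)) = 1/(-97) + sqrt(5 + 100*2)/10 = -1/97 + sqrt(5 + 200)/10 = -1/97 + sqrt(205)/10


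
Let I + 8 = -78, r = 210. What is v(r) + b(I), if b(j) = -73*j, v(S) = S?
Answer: 6488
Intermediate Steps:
I = -86 (I = -8 - 78 = -86)
v(r) + b(I) = 210 - 73*(-86) = 210 + 6278 = 6488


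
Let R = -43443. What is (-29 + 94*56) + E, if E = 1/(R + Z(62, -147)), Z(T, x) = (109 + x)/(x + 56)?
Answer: 20695394534/3953275 ≈ 5235.0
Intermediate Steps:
Z(T, x) = (109 + x)/(56 + x)
E = -91/3953275 (E = 1/(-43443 + (109 - 147)/(56 - 147)) = 1/(-43443 - 38/(-91)) = 1/(-43443 - 1/91*(-38)) = 1/(-43443 + 38/91) = 1/(-3953275/91) = -91/3953275 ≈ -2.3019e-5)
(-29 + 94*56) + E = (-29 + 94*56) - 91/3953275 = (-29 + 5264) - 91/3953275 = 5235 - 91/3953275 = 20695394534/3953275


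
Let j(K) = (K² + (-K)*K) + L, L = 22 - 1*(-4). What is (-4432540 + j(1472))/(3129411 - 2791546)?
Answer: -4432514/337865 ≈ -13.119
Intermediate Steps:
L = 26 (L = 22 + 4 = 26)
j(K) = 26 (j(K) = (K² + (-K)*K) + 26 = (K² - K²) + 26 = 0 + 26 = 26)
(-4432540 + j(1472))/(3129411 - 2791546) = (-4432540 + 26)/(3129411 - 2791546) = -4432514/337865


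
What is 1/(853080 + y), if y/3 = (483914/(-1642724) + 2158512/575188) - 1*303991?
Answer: -118109391514/6954591082706181 ≈ -1.6983e-5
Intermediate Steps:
y = -107711350795469301/118109391514 (y = 3*((483914/(-1642724) + 2158512/575188) - 1*303991) = 3*((483914*(-1/1642724) + 2158512*(1/575188)) - 303991) = 3*((-241957/821362 + 539628/143797) - 303991) = 3*(408437242607/118109391514 - 303991) = 3*(-35903783598489767/118109391514) = -107711350795469301/118109391514 ≈ -9.1196e+5)
1/(853080 + y) = 1/(853080 - 107711350795469301/118109391514) = 1/(-6954591082706181/118109391514) = -118109391514/6954591082706181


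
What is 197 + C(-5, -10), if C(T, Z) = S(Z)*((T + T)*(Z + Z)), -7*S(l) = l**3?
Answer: 201379/7 ≈ 28768.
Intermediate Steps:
S(l) = -l**3/7
C(T, Z) = -4*T*Z**4/7 (C(T, Z) = (-Z**3/7)*((T + T)*(Z + Z)) = (-Z**3/7)*((2*T)*(2*Z)) = (-Z**3/7)*(4*T*Z) = -4*T*Z**4/7)
197 + C(-5, -10) = 197 - 4/7*(-5)*(-10)**4 = 197 - 4/7*(-5)*10000 = 197 + 200000/7 = 201379/7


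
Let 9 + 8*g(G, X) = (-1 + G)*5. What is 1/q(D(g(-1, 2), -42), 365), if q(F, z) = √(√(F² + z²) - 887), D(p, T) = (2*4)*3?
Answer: -I/√(887 - √133801) ≈ -0.043802*I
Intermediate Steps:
g(G, X) = -7/4 + 5*G/8 (g(G, X) = -9/8 + ((-1 + G)*5)/8 = -9/8 + (-5 + 5*G)/8 = -9/8 + (-5/8 + 5*G/8) = -7/4 + 5*G/8)
D(p, T) = 24 (D(p, T) = 8*3 = 24)
q(F, z) = √(-887 + √(F² + z²))
1/q(D(g(-1, 2), -42), 365) = 1/(√(-887 + √(24² + 365²))) = 1/(√(-887 + √(576 + 133225))) = 1/(√(-887 + √133801)) = (-887 + √133801)^(-½)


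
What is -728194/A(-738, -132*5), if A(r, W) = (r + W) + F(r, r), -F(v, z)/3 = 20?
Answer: 364097/729 ≈ 499.45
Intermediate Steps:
F(v, z) = -60 (F(v, z) = -3*20 = -60)
A(r, W) = -60 + W + r (A(r, W) = (r + W) - 60 = (W + r) - 60 = -60 + W + r)
-728194/A(-738, -132*5) = -728194/(-60 - 132*5 - 738) = -728194/(-60 - 660 - 738) = -728194/(-1458) = -728194*(-1/1458) = 364097/729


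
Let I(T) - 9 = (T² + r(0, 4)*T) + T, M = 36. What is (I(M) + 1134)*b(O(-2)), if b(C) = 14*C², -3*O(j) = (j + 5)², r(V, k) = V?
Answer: 311850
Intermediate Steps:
O(j) = -(5 + j)²/3 (O(j) = -(j + 5)²/3 = -(5 + j)²/3)
I(T) = 9 + T + T² (I(T) = 9 + ((T² + 0*T) + T) = 9 + ((T² + 0) + T) = 9 + (T² + T) = 9 + (T + T²) = 9 + T + T²)
(I(M) + 1134)*b(O(-2)) = ((9 + 36 + 36²) + 1134)*(14*(-(5 - 2)²/3)²) = ((9 + 36 + 1296) + 1134)*(14*(-⅓*3²)²) = (1341 + 1134)*(14*(-⅓*9)²) = 2475*(14*(-3)²) = 2475*(14*9) = 2475*126 = 311850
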